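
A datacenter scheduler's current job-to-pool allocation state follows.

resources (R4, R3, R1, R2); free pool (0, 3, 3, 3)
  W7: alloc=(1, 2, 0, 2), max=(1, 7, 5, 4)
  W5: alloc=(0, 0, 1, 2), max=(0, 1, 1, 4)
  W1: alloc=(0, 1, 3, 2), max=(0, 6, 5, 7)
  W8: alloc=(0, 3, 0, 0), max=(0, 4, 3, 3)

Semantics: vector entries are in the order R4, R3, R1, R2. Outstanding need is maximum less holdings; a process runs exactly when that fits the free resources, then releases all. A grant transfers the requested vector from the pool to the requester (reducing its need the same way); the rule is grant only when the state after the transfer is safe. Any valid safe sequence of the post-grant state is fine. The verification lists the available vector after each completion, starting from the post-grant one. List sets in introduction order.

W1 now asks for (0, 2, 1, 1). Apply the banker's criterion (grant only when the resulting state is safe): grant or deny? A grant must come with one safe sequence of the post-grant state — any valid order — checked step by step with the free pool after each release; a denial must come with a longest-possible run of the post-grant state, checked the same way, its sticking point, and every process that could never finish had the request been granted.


GRANT: granting preserves safety; a valid post-grant sequence is W5, W8, W1, W7.
Key observation: post-grant, (0, 1, 2, 2) remains, and an order beginning with W5 completes everyone.
Verifying the post-grant state step by step:
  pool = (0, 1, 2, 2)
  W5: need (0, 1, 0, 2) fits (0, 1, 2, 2); releases (0, 0, 1, 2), pool now (0, 1, 3, 4)
  W8: need (0, 1, 3, 3) fits (0, 1, 3, 4); releases (0, 3, 0, 0), pool now (0, 4, 3, 4)
  W1: need (0, 3, 1, 4) fits (0, 4, 3, 4); releases (0, 3, 4, 3), pool now (0, 7, 7, 7)
  W7: need (0, 5, 5, 2) fits (0, 7, 7, 7); releases (1, 2, 0, 2), pool now (1, 9, 7, 9)


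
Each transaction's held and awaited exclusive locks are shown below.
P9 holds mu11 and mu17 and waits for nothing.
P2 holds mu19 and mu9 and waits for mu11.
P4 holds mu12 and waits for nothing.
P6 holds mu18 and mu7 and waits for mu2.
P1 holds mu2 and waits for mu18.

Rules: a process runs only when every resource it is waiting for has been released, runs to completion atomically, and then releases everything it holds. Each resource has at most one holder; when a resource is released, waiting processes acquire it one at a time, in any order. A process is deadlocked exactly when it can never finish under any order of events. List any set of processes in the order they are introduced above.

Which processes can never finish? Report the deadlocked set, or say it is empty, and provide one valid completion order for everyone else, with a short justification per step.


Deadlocked: P6 and P1.
Key observation: the loop P6 -> P1 -> P6 blocks itself forever; no other process is dragged down with it.
The rest can finish in the order P4, P9, P2.
Check, step by step:
  run P4 (it waits on nothing); releases mu12
  run P9 (it waits on nothing); releases mu11 and mu17
  P2 waits on mu11 — all released -> runs and releases mu19 and mu9


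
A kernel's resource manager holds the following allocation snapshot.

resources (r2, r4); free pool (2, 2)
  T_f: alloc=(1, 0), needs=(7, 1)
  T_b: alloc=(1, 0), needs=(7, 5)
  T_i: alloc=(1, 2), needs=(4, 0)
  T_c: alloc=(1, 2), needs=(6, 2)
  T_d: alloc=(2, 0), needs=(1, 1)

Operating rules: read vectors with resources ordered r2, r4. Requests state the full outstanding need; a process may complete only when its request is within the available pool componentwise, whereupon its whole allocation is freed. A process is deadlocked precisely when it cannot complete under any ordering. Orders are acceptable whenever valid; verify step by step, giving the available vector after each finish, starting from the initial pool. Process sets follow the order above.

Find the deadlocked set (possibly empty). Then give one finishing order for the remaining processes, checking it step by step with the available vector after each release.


Deadlocked set: T_f, T_b and T_c.
Key observation: r2 is the bottleneck — with T_d, T_i done the pool holds (5, 4), short of every remaining need.
A valid finishing order for the others: T_d, T_i. Step-by-step check:
  pool = (2, 2)
  T_d needs (1, 1) <= (2, 2) -> finishes; pool += (2, 0) = (4, 2)
  T_i needs (4, 0) <= (4, 2) -> finishes; pool += (1, 2) = (5, 4)
The blocked processes can never fit:
  T_f still needs (7, 1) but only (5, 4) is free — short on r2
  T_b still needs (7, 5) but only (5, 4) is free — short on r2 and r4
  T_c still needs (6, 2) but only (5, 4) is free — short on r2


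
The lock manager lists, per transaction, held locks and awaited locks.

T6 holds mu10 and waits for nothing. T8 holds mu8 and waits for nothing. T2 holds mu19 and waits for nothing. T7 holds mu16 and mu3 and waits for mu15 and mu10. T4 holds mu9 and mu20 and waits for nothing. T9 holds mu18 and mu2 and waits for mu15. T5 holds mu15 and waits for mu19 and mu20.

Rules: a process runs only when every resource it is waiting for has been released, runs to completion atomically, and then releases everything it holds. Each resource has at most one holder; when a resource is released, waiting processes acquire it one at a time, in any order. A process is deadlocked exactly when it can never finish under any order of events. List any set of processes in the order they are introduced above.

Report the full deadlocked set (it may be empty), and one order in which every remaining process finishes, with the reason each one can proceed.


The deadlocked set is empty.
Key observation: no waiting chain loops back on itself — every chain ends at a process that waits on nothing, so everyone eventually runs.
The rest can finish in the order T4, T2, T8, T6, T5, T7, T9.
Walking it through:
  T4 waits on nothing -> runs at once and releases mu9 and mu20
  T2 waits on nothing -> runs at once and releases mu19
  T8 waits on nothing -> runs at once and releases mu8
  T6 waits on nothing -> runs at once and releases mu10
  T5 waits on mu19 and mu20 — all released -> runs and releases mu15
  T7 waits on mu15 and mu10 — all released -> runs and releases mu16 and mu3
  T9 waits on mu15 — all released -> runs and releases mu18 and mu2


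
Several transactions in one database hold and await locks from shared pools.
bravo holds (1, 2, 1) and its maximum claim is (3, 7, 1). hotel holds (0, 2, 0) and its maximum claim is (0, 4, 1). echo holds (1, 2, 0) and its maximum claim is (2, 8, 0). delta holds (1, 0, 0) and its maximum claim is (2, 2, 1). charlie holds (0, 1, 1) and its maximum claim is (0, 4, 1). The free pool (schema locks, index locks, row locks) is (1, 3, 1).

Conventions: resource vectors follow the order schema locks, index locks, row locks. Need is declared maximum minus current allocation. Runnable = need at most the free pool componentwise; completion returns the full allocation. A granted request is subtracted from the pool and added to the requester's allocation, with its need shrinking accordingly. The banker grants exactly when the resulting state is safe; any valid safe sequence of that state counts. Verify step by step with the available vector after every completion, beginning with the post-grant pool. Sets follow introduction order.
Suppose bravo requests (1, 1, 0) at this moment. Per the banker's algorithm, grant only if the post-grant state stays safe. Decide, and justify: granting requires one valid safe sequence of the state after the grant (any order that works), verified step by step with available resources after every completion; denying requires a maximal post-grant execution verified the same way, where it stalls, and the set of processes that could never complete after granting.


DENY — the pretend-granted state is unsafe.
Key observation: once hotel, charlie finish, the pool peaks at (0, 5, 2) — and every remaining process still needs more schema locks than that.
On the post-grant state, hotel, charlie is a maximal run — nothing extends it. Check, step by step:
  pool = (0, 2, 1)
  hotel needs (0, 2, 1) <= (0, 2, 1) -> finishes; pool += (0, 2, 0) = (0, 4, 1)
  charlie needs (0, 3, 0) <= (0, 4, 1) -> finishes; pool += (0, 1, 1) = (0, 5, 2)
  blocked: bravo wants (1, 4, 0), pool (0, 5, 2) — not enough schema locks
  blocked: echo wants (1, 6, 0), pool (0, 5, 2) — not enough schema locks and index locks
  blocked: delta wants (1, 2, 1), pool (0, 5, 2) — not enough schema locks
Processes that could never finish after the grant: bravo, echo and delta.


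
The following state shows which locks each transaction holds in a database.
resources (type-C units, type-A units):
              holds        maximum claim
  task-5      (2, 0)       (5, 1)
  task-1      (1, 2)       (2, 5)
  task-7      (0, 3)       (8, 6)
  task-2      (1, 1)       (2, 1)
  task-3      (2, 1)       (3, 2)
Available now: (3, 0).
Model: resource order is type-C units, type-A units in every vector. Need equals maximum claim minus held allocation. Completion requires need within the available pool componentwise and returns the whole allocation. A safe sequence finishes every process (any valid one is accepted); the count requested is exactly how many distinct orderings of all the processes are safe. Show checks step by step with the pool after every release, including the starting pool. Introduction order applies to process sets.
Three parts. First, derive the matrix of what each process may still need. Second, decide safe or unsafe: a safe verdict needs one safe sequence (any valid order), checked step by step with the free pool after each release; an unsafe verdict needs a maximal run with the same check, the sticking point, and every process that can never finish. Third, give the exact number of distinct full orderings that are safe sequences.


(1) Remaining need (order type-C units, type-A units):
  task-5: (3, 1)
  task-1: (1, 3)
  task-7: (8, 3)
  task-2: (1, 0)
  task-3: (1, 1)
(2) The state is UNSAFE.
Key observation: the wall is type-A units: completing task-2, task-3, task-5 brings the pool only to (8, 2), and all the rest need more.
The run task-2, task-3, task-5 cannot be extended any further. Walking it through:
  pool = (3, 0)
  run task-2 (needs (1, 0), free (3, 0)); after release of (1, 1) the pool is (4, 1)
  run task-3 (needs (1, 1), free (4, 1)); after release of (2, 1) the pool is (6, 2)
  run task-5 (needs (3, 1), free (6, 2)); after release of (2, 0) the pool is (8, 2)
  task-1 still needs (1, 3) but only (8, 2) is free — short on type-A units
  task-7 still needs (8, 3) but only (8, 2) is free — short on type-A units
Processes that can never finish: task-1 and task-7.
(3) The exact count: 0 of the possible complete orderings are safe sequences.


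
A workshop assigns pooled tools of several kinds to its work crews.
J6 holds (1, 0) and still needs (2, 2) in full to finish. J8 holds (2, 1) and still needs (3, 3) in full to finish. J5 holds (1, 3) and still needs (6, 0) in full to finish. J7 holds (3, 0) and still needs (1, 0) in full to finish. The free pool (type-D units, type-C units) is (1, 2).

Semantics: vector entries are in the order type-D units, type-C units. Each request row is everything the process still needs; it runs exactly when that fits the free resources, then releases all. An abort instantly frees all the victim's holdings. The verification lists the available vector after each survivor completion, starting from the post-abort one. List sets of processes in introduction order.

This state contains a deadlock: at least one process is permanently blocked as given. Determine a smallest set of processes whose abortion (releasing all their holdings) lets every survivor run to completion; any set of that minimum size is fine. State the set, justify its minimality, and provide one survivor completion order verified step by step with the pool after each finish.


The answer: abort J8.
Key observation: no ordering could ever have run J5 before the abort of J8; with (2, 1) back in the pool it fits at step 2.
Why nothing smaller works: aborting no one leaves the state deadlocked as given.
The survivors complete as J7, J5, J6. Check, step by step (starting from the post-abort pool):
  pool = (3, 3)
  J7: need (1, 0) fits (3, 3); releases (3, 0), pool now (6, 3)
  J5: need (6, 0) fits (6, 3); releases (1, 3), pool now (7, 6)
  J6: need (2, 2) fits (7, 6); releases (1, 0), pool now (8, 6)


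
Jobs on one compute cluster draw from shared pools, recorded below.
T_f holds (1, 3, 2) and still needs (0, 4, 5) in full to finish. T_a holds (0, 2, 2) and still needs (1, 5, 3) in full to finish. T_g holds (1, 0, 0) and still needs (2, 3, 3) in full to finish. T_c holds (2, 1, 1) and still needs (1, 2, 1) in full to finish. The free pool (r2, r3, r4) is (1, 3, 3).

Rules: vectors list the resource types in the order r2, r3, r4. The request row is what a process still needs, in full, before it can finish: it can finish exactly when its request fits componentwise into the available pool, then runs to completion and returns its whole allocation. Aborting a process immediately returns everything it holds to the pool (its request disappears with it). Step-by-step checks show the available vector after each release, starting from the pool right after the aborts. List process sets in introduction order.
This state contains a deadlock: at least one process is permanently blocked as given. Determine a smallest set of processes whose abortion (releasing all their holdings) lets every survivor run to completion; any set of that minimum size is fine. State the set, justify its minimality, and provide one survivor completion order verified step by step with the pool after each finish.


Minimum abort set: T_f.
Key observation: no ordering could ever have run T_a before the abort of T_f; with (1, 3, 2) back in the pool it fits at step 3.
Why nothing smaller works: aborting no one leaves the state deadlocked as given.
The survivors complete as T_c, T_g, T_a. Walking it through (starting from the post-abort pool):
  pool = (2, 6, 5)
  run T_c (needs (1, 2, 1), free (2, 6, 5)); after release of (2, 1, 1) the pool is (4, 7, 6)
  run T_g (needs (2, 3, 3), free (4, 7, 6)); after release of (1, 0, 0) the pool is (5, 7, 6)
  run T_a (needs (1, 5, 3), free (5, 7, 6)); after release of (0, 2, 2) the pool is (5, 9, 8)


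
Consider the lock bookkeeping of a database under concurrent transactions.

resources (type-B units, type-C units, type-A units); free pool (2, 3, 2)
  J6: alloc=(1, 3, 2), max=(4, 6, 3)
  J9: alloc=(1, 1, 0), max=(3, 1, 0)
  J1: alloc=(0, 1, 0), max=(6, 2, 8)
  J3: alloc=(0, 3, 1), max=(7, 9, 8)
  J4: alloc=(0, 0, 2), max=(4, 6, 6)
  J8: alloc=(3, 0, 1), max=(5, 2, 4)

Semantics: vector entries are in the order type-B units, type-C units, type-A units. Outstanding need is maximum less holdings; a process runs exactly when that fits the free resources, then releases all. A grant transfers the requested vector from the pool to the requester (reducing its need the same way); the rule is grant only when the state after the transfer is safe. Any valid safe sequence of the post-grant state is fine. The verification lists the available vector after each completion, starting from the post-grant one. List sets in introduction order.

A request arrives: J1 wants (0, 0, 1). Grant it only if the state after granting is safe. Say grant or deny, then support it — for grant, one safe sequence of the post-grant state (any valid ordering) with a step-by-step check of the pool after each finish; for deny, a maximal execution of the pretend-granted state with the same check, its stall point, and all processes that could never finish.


DENY: after the grant no complete ordering would exist.
Key observation: no order helps: past J9, J6, J8, J4, the free pool tops out at (7, 7, 6), below what each blocked process needs in type-A units.
Pretend the grant happened; the run J9, J6, J8, J4 goes as far as possible. Walking it through:
  pool = (2, 3, 1)
  run J9 (needs (2, 0, 0), free (2, 3, 1)); after release of (1, 1, 0) the pool is (3, 4, 1)
  run J6 (needs (3, 3, 1), free (3, 4, 1)); after release of (1, 3, 2) the pool is (4, 7, 3)
  run J8 (needs (2, 2, 3), free (4, 7, 3)); after release of (3, 0, 1) the pool is (7, 7, 4)
  run J4 (needs (4, 6, 4), free (7, 7, 4)); after release of (0, 0, 2) the pool is (7, 7, 6)
  J1 still needs (6, 1, 7) but only (7, 7, 6) is free — short on type-A units
  J3 still needs (7, 6, 7) but only (7, 7, 6) is free — short on type-A units
Had the request been granted, J1 and J3 could never finish.


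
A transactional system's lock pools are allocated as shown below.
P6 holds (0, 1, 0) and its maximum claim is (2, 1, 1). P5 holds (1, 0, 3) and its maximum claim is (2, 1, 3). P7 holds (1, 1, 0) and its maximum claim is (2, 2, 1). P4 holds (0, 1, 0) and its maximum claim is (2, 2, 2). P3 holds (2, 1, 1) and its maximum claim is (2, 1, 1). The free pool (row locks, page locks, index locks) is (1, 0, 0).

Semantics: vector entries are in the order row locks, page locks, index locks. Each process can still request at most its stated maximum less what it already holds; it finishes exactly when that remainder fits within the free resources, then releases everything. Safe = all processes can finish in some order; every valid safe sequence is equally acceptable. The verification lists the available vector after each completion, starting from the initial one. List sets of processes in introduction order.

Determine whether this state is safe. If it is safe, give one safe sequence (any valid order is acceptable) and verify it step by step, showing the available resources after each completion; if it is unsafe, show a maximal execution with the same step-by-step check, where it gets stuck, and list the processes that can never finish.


SAFE. One safe sequence: P3, P7, P6, P5, P4.
Key observation: P7 marks the first exact bind of the order: its need (1, 1, 1) fits the free (3, 1, 1) with zero slack on a requested resource.
Verifying each step:
  pool = (1, 0, 0)
  run P3 (needs (0, 0, 0), free (1, 0, 0)); after release of (2, 1, 1) the pool is (3, 1, 1)
  run P7 (needs (1, 1, 1), free (3, 1, 1)); after release of (1, 1, 0) the pool is (4, 2, 1)
  run P6 (needs (2, 0, 1), free (4, 2, 1)); after release of (0, 1, 0) the pool is (4, 3, 1)
  run P5 (needs (1, 1, 0), free (4, 3, 1)); after release of (1, 0, 3) the pool is (5, 3, 4)
  run P4 (needs (2, 1, 2), free (5, 3, 4)); after release of (0, 1, 0) the pool is (5, 4, 4)


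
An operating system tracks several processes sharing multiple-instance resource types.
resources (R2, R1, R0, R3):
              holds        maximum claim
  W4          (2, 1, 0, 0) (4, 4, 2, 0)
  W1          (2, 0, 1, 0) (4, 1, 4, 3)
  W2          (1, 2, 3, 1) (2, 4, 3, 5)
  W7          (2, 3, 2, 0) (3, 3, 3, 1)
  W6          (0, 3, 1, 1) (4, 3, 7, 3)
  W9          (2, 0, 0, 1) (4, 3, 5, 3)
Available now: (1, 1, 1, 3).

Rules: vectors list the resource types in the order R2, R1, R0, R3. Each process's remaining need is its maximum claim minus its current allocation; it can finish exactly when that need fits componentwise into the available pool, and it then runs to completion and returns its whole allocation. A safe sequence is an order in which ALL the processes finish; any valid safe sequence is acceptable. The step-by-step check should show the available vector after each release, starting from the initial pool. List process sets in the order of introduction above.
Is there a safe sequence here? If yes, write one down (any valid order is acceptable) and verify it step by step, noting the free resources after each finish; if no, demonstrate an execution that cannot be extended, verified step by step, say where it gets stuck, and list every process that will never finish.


The state is UNSAFE.
Key observation: after W7, W1, W4 the pool peaks at (7, 5, 4, 3), and each blocked process is short somewhere: W2 on R3; W6 on R0; W9 on R0.
A maximal execution: W7, W1, W4 — then nothing else fits. Step-by-step check:
  pool = (1, 1, 1, 3)
  W7 needs (1, 0, 1, 1) <= (1, 1, 1, 3) -> finishes; pool += (2, 3, 2, 0) = (3, 4, 3, 3)
  W1 needs (2, 1, 3, 3) <= (3, 4, 3, 3) -> finishes; pool += (2, 0, 1, 0) = (5, 4, 4, 3)
  W4 needs (2, 3, 2, 0) <= (5, 4, 4, 3) -> finishes; pool += (2, 1, 0, 0) = (7, 5, 4, 3)
  blocked: W2 wants (1, 2, 0, 4), pool (7, 5, 4, 3) — not enough R3
  blocked: W6 wants (4, 0, 6, 2), pool (7, 5, 4, 3) — not enough R0
  blocked: W9 wants (2, 3, 5, 2), pool (7, 5, 4, 3) — not enough R0
Permanently blocked: W2, W6 and W9.


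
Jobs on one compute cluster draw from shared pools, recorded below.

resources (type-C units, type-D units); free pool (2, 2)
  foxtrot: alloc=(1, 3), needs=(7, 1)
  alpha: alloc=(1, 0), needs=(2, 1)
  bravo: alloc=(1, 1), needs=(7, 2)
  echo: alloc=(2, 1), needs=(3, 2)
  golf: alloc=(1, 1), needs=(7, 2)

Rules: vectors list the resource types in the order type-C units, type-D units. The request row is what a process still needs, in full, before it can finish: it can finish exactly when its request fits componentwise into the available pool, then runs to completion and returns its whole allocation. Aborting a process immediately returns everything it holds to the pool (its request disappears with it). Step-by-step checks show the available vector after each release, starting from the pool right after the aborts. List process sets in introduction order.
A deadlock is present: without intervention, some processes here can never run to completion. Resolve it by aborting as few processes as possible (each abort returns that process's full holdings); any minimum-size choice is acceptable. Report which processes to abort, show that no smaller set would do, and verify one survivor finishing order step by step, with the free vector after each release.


The answer: abort foxtrot and golf.
Key observation: the returned (2, 4) from foxtrot and golf is what brings bravo — unrunnable before, under any order — into play at step 3.
Minimality, checking each single-abort alternative: foxtrot alone leaves bravo blocked (short on type-C units); alpha alone leaves foxtrot blocked (short on type-C units); bravo alone leaves foxtrot blocked (short on type-C units); echo alone leaves foxtrot blocked (short on type-C units); golf alone leaves foxtrot blocked (short on type-C units).
One survivor order: echo, alpha, bravo. Check, step by step (post-abort pool first):
  pool = (4, 6)
  echo needs (3, 2) <= (4, 6) -> finishes; pool += (2, 1) = (6, 7)
  alpha needs (2, 1) <= (6, 7) -> finishes; pool += (1, 0) = (7, 7)
  bravo needs (7, 2) <= (7, 7) -> finishes; pool += (1, 1) = (8, 8)


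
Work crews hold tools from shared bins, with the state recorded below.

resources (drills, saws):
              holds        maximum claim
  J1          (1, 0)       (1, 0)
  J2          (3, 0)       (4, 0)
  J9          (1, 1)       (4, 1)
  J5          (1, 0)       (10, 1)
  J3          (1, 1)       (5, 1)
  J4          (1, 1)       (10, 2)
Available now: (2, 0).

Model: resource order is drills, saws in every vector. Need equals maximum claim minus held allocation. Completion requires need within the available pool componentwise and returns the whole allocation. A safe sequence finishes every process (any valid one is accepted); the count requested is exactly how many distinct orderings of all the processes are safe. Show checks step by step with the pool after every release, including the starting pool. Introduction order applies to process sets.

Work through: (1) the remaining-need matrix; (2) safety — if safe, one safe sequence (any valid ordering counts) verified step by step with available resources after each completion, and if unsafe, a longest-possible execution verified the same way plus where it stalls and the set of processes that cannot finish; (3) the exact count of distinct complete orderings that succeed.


(1) Need matrix, components ordered drills, saws:
  J1: (0, 0)
  J2: (1, 0)
  J9: (3, 0)
  J5: (9, 1)
  J3: (4, 0)
  J4: (9, 1)
(2) The state is UNSAFE.
Key observation: even finishing J2, J1, J3, J9 leaves just (8, 2) free — too little drills for any of the remaining processes.
A maximal execution: J2, J1, J3, J9 — then nothing else fits. Step-by-step check:
  pool = (2, 0)
  run J2 (needs (1, 0), free (2, 0)); after release of (3, 0) the pool is (5, 0)
  run J1 (needs (0, 0), free (5, 0)); after release of (1, 0) the pool is (6, 0)
  run J3 (needs (4, 0), free (6, 0)); after release of (1, 1) the pool is (7, 1)
  run J9 (needs (3, 0), free (7, 1)); after release of (1, 1) the pool is (8, 2)
  blocked: J5 wants (9, 1), pool (8, 2) — not enough drills
  blocked: J4 wants (9, 1), pool (8, 2) — not enough drills
Processes that can never finish: J5 and J4.
(3) Precisely 0 of the possible complete orderings are safe sequences.


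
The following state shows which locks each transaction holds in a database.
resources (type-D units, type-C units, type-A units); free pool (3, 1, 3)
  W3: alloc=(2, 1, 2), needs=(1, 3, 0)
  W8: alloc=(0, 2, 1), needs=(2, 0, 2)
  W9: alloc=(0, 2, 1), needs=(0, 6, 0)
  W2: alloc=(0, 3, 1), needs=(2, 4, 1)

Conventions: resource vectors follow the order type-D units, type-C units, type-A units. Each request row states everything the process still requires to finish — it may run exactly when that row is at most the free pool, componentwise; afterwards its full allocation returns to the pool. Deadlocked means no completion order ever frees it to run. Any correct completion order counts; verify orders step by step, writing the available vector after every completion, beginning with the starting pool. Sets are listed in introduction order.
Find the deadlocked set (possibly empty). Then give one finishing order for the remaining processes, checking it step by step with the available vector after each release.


No process is deadlocked.
Key observation: W8 can run right away; the returned allocation unlocks the remaining processes in turn.
The rest can finish in the order W8, W3, W2, W9. Check, step by step:
  pool = (3, 1, 3)
  W8: need (2, 0, 2) fits (3, 1, 3); releases (0, 2, 1), pool now (3, 3, 4)
  W3: need (1, 3, 0) fits (3, 3, 4); releases (2, 1, 2), pool now (5, 4, 6)
  W2: need (2, 4, 1) fits (5, 4, 6); releases (0, 3, 1), pool now (5, 7, 7)
  W9: need (0, 6, 0) fits (5, 7, 7); releases (0, 2, 1), pool now (5, 9, 8)


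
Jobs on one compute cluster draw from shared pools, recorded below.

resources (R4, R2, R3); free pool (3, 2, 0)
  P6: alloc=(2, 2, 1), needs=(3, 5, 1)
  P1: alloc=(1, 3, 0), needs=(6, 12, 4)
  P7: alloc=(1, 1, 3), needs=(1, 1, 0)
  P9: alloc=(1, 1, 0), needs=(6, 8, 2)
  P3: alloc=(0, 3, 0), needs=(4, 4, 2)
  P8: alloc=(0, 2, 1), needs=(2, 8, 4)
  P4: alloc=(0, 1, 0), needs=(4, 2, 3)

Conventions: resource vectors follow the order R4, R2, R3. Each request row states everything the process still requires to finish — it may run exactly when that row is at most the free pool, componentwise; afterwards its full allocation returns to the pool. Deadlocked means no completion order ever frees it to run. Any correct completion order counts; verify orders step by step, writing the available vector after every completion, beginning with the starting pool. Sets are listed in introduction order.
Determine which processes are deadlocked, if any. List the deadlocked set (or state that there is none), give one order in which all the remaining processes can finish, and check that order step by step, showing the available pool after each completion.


The deadlocked set is empty.
Key observation: there is always a runnable process — P7 first — so the state unwinds completely.
A valid finishing order for the others: P7, P4, P3, P6, P8, P9, P1. Walking it through:
  pool = (3, 2, 0)
  P7 needs (1, 1, 0) <= (3, 2, 0) -> finishes; pool += (1, 1, 3) = (4, 3, 3)
  P4 needs (4, 2, 3) <= (4, 3, 3) -> finishes; pool += (0, 1, 0) = (4, 4, 3)
  P3 needs (4, 4, 2) <= (4, 4, 3) -> finishes; pool += (0, 3, 0) = (4, 7, 3)
  P6 needs (3, 5, 1) <= (4, 7, 3) -> finishes; pool += (2, 2, 1) = (6, 9, 4)
  P8 needs (2, 8, 4) <= (6, 9, 4) -> finishes; pool += (0, 2, 1) = (6, 11, 5)
  P9 needs (6, 8, 2) <= (6, 11, 5) -> finishes; pool += (1, 1, 0) = (7, 12, 5)
  P1 needs (6, 12, 4) <= (7, 12, 5) -> finishes; pool += (1, 3, 0) = (8, 15, 5)


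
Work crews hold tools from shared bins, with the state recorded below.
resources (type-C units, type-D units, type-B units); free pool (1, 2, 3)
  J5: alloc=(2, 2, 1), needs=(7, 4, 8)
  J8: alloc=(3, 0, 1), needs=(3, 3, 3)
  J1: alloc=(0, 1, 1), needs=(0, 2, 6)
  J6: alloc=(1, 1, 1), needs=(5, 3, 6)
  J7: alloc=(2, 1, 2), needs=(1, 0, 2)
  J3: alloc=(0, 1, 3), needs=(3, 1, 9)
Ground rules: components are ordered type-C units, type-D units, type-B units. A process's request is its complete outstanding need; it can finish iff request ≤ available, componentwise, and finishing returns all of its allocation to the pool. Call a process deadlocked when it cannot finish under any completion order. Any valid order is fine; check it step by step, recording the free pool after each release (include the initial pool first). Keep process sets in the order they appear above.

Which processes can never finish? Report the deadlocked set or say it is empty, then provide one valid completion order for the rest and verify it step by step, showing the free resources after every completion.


Nothing here is deadlocked.
Key observation: J7 fits the free pool immediately, and its release cascades until everyone finishes.
The rest can finish in the order J7, J8, J6, J1, J5, J3. Verifying each step:
  pool = (1, 2, 3)
  run J7 (needs (1, 0, 2), free (1, 2, 3)); after release of (2, 1, 2) the pool is (3, 3, 5)
  run J8 (needs (3, 3, 3), free (3, 3, 5)); after release of (3, 0, 1) the pool is (6, 3, 6)
  run J6 (needs (5, 3, 6), free (6, 3, 6)); after release of (1, 1, 1) the pool is (7, 4, 7)
  run J1 (needs (0, 2, 6), free (7, 4, 7)); after release of (0, 1, 1) the pool is (7, 5, 8)
  run J5 (needs (7, 4, 8), free (7, 5, 8)); after release of (2, 2, 1) the pool is (9, 7, 9)
  run J3 (needs (3, 1, 9), free (9, 7, 9)); after release of (0, 1, 3) the pool is (9, 8, 12)


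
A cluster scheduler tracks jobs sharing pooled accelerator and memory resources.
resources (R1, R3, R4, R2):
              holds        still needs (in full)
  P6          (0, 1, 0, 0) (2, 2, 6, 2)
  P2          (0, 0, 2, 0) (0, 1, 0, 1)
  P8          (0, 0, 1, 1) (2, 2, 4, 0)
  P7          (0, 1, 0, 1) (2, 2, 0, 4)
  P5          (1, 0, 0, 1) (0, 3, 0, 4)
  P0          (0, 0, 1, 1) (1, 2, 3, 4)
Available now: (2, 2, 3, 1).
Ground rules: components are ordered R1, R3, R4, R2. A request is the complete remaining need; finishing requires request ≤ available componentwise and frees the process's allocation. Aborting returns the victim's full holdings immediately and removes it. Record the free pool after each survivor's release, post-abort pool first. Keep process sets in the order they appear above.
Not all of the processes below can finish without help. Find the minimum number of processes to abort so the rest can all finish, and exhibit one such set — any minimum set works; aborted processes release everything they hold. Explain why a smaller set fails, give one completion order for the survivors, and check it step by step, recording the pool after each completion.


Minimum abort set: P7 and P0.
Key observation: the deadlocked P5 becomes finishable only because P7 and P0 released (0, 1, 1, 2); it completes at step 3 below.
Minimality, checking each single-abort alternative: P6 alone leaves P7 blocked (short on R2); P2 alone leaves P7 blocked (short on R2); P8 alone leaves P7 blocked (short on R2); P7 alone leaves P5 blocked (short on R2); P5 alone leaves P7 blocked (short on R2); P0 alone leaves P7 blocked (short on R2).
Survivors finish in the order: P8, P2, P5, P6. Check, step by step (pool after the aborts first):
  pool = (2, 3, 4, 3)
  run P8 (needs (2, 2, 4, 0), free (2, 3, 4, 3)); after release of (0, 0, 1, 1) the pool is (2, 3, 5, 4)
  run P2 (needs (0, 1, 0, 1), free (2, 3, 5, 4)); after release of (0, 0, 2, 0) the pool is (2, 3, 7, 4)
  run P5 (needs (0, 3, 0, 4), free (2, 3, 7, 4)); after release of (1, 0, 0, 1) the pool is (3, 3, 7, 5)
  run P6 (needs (2, 2, 6, 2), free (3, 3, 7, 5)); after release of (0, 1, 0, 0) the pool is (3, 4, 7, 5)


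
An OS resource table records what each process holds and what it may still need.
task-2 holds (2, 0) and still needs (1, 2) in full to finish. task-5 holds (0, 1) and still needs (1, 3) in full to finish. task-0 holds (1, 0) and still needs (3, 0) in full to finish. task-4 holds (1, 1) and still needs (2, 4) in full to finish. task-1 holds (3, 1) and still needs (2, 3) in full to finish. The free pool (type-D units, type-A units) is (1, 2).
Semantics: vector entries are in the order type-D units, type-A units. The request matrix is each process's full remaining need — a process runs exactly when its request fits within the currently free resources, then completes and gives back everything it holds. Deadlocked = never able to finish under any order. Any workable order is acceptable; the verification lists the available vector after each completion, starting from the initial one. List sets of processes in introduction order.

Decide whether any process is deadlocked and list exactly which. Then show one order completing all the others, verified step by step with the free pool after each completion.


The deadlocked set is task-5, task-4 and task-1.
Key observation: task-2, task-0 can finish, but then (4, 2) is all there is, and the blocked group's type-A units demands exceed it.
One completion order for the rest: task-2, task-0. Walking it through:
  pool = (1, 2)
  task-2 needs (1, 2) <= (1, 2) -> finishes; pool += (2, 0) = (3, 2)
  task-0 needs (3, 0) <= (3, 2) -> finishes; pool += (1, 0) = (4, 2)
None of the blocked processes ever fits:
  task-5 still needs (1, 3) but only (4, 2) is free — short on type-A units
  task-4 still needs (2, 4) but only (4, 2) is free — short on type-A units
  task-1 still needs (2, 3) but only (4, 2) is free — short on type-A units


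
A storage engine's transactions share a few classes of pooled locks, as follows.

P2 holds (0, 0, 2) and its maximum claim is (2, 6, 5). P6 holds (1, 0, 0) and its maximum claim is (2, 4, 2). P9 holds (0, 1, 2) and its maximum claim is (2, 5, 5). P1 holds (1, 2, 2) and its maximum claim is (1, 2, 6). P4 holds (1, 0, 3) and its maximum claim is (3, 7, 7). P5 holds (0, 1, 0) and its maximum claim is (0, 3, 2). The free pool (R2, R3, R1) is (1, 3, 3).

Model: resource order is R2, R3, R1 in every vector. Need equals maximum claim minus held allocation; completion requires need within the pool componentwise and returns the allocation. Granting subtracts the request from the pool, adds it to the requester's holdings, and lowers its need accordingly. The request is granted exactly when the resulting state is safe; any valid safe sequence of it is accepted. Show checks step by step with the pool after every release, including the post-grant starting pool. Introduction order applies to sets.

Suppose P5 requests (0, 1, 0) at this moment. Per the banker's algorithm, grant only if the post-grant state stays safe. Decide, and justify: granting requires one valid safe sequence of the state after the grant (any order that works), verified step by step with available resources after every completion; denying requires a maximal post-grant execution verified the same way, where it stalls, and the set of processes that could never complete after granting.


GRANT: granting preserves safety; a valid post-grant sequence is P5, P6, P9, P1, P2, P4.
Key observation: granting shrinks the pool to (1, 2, 3), yet P5 still fits and the chain goes through.
Verifying the post-grant state step by step:
  pool = (1, 2, 3)
  P5 needs (0, 1, 2) <= (1, 2, 3) -> finishes; pool += (0, 2, 0) = (1, 4, 3)
  P6 needs (1, 4, 2) <= (1, 4, 3) -> finishes; pool += (1, 0, 0) = (2, 4, 3)
  P9 needs (2, 4, 3) <= (2, 4, 3) -> finishes; pool += (0, 1, 2) = (2, 5, 5)
  P1 needs (0, 0, 4) <= (2, 5, 5) -> finishes; pool += (1, 2, 2) = (3, 7, 7)
  P2 needs (2, 6, 3) <= (3, 7, 7) -> finishes; pool += (0, 0, 2) = (3, 7, 9)
  P4 needs (2, 7, 4) <= (3, 7, 9) -> finishes; pool += (1, 0, 3) = (4, 7, 12)


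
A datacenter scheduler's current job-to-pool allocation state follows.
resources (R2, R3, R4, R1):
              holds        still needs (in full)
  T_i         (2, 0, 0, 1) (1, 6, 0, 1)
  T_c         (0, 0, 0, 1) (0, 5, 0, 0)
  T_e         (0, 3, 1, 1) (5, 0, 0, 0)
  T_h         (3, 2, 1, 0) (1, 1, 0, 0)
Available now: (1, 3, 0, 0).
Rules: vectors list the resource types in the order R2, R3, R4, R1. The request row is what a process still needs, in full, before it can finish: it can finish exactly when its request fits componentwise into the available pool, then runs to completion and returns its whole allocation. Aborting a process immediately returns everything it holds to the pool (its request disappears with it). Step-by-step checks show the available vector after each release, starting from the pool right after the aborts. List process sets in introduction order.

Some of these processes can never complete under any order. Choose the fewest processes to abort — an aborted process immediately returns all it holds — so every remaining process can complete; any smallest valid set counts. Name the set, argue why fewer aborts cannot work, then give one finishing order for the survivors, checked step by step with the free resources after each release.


Abort T_i.
Key observation: no ordering could ever have run T_e before the abort of T_i; with (2, 0, 0, 1) back in the pool it fits at step 3.
Why nothing smaller works: aborting no one leaves the state deadlocked as given.
Survivors finish in the order: T_h, T_c, T_e. Verifying each step (pool after the aborts first):
  pool = (3, 3, 0, 1)
  T_h needs (1, 1, 0, 0) <= (3, 3, 0, 1) -> finishes; pool += (3, 2, 1, 0) = (6, 5, 1, 1)
  T_c needs (0, 5, 0, 0) <= (6, 5, 1, 1) -> finishes; pool += (0, 0, 0, 1) = (6, 5, 1, 2)
  T_e needs (5, 0, 0, 0) <= (6, 5, 1, 2) -> finishes; pool += (0, 3, 1, 1) = (6, 8, 2, 3)


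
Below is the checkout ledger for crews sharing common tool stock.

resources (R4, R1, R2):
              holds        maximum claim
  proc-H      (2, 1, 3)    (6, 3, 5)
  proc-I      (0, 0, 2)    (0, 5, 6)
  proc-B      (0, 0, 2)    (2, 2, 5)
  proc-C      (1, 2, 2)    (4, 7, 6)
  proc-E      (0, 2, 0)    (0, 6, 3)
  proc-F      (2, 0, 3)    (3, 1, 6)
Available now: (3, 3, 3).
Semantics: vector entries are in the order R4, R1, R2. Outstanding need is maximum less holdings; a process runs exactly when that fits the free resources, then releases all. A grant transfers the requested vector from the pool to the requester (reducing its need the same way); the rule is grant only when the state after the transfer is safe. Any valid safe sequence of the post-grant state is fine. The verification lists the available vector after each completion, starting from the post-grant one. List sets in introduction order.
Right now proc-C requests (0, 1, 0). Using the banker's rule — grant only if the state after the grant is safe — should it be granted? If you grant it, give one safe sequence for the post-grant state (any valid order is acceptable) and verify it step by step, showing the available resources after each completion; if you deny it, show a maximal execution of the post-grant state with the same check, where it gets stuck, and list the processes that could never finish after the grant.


DENY: after the grant no complete ordering would exist.
Key observation: even finishing proc-F, proc-H, proc-B leaves just (7, 3, 11) free — too little R1 for any of the remaining processes.
After a pretend grant, a maximal execution: proc-F, proc-H, proc-B — then nothing else fits. Check, step by step:
  pool = (3, 2, 3)
  run proc-F (needs (1, 1, 3), free (3, 2, 3)); after release of (2, 0, 3) the pool is (5, 2, 6)
  run proc-H (needs (4, 2, 2), free (5, 2, 6)); after release of (2, 1, 3) the pool is (7, 3, 9)
  run proc-B (needs (2, 2, 3), free (7, 3, 9)); after release of (0, 0, 2) the pool is (7, 3, 11)
  blocked: proc-I wants (0, 5, 4), pool (7, 3, 11) — not enough R1
  blocked: proc-C wants (3, 4, 4), pool (7, 3, 11) — not enough R1
  blocked: proc-E wants (0, 4, 3), pool (7, 3, 11) — not enough R1
Post-grant, the permanently blocked set is proc-I, proc-C and proc-E.
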